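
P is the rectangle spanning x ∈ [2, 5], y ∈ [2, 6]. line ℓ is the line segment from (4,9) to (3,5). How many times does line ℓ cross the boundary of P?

The segment meets the boundary at (3.25,6).

1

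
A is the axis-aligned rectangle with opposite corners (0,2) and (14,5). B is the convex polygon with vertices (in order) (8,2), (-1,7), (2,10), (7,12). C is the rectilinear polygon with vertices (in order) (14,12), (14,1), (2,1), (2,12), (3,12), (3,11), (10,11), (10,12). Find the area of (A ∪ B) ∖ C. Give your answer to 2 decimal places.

|A ∪ B| = 81.35.
|(A ∪ B) ∩ C| = 67.05.
|(A ∪ B) ∖ C| = 81.35 − 67.05 = 14.30.

14.30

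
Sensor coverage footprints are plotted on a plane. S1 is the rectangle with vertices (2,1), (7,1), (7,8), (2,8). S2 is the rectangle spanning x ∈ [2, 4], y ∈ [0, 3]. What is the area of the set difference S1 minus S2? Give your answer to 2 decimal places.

31.00

|S1∩S2|: x∈[2,4], y∈[1,3] → 2·2 = 4.
|S1| = 35.
|S1 ∖ S2| = |S1| − |S1∩S2| = 35 − 4 = 31.00.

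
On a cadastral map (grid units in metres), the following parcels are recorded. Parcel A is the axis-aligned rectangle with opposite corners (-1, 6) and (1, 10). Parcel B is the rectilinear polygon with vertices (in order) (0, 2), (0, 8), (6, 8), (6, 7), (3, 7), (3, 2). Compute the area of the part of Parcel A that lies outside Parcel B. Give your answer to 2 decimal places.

|Parcel A| = 8, |Parcel A∩Parcel B| = 2.
|Parcel A ∖ Parcel B| = |Parcel A| − |Parcel A∩Parcel B| = 8 − 2 = 6.00.

6.00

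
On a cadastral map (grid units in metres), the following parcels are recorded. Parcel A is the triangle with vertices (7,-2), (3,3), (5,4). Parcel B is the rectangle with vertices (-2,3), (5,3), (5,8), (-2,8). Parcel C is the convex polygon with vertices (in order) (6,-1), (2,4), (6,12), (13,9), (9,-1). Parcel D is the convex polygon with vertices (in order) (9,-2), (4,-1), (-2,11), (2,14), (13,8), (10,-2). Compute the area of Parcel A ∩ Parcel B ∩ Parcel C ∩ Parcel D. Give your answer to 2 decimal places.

The intersection is the polygon with vertices (3,3), (5,4), (5,3).
By the shoelace formula its area is 1.00.

1.00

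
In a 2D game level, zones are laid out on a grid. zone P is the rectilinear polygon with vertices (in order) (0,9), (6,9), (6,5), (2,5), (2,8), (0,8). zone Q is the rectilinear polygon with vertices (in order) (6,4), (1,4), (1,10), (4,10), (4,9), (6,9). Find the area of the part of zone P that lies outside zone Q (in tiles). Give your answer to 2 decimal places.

1.00

|zone P| = 18, |zone P∩zone Q| = 17.
|zone P ∖ zone Q| = |zone P| − |zone P∩zone Q| = 18 − 17 = 1.00.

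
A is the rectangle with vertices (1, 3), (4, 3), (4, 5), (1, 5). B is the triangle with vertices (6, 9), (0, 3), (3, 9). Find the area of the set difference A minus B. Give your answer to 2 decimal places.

5.50

|A| = 6, |A∩B| = 0.5.
|A ∖ B| = |A| − |A∩B| = 6 − 0.5 = 5.50.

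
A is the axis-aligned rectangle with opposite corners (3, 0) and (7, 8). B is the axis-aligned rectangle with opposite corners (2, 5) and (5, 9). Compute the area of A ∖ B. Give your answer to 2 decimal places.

26.00

|A∩B|: x∈[3,5], y∈[5,8] → 2·3 = 6.
|A| = 32.
|A ∖ B| = |A| − |A∩B| = 32 − 6 = 26.00.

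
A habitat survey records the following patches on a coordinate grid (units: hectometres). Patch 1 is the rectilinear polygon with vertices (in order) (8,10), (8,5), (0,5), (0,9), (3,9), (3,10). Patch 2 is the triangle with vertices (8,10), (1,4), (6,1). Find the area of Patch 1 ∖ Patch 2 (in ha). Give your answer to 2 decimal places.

|Patch 1| = 37, |Patch 1∩Patch 2| = 11.8056.
|Patch 1 ∖ Patch 2| = |Patch 1| − |Patch 1∩Patch 2| = 37 − 11.8056 = 25.19.

25.19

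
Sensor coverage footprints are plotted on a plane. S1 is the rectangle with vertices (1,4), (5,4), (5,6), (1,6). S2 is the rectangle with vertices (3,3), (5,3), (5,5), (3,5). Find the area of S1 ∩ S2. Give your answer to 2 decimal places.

|S1∩S2|: x∈[3,5], y∈[4,5] → 2·1 = 2.

2.00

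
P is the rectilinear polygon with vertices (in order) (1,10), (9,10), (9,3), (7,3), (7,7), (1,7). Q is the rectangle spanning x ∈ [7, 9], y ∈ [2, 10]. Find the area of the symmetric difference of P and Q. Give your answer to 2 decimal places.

|P| = 32, |Q| = 16, |P∩Q| = 14.
|P △ Q| = |P| + |Q| − 2·|P∩Q| = 32 + 16 − 28 = 20.00.

20.00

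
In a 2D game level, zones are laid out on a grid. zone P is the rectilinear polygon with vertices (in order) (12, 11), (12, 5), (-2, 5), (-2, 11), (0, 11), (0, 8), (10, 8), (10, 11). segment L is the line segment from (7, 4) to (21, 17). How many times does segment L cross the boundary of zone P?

2

The segment meets the boundary at (12,8.643), (8.077,5).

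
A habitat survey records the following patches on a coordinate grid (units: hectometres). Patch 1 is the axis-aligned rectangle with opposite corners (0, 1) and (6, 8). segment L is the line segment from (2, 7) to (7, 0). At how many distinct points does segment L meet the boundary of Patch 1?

The segment meets the boundary at (6,1.4).

1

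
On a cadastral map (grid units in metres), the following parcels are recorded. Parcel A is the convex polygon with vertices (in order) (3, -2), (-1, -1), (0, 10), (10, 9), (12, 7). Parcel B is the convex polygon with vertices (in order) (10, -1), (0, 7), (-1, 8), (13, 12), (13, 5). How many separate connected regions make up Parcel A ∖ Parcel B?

2

Parcel A ∖ Parcel B splits into 2 disjoint pieces (area 39.625, area 3.9467).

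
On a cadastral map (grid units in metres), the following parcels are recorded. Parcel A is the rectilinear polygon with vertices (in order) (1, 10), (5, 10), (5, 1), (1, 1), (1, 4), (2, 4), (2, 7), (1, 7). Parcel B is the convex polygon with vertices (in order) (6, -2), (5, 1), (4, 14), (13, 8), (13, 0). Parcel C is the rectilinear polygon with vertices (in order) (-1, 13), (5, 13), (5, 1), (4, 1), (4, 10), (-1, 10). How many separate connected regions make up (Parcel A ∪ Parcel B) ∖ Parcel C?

(Parcel A ∪ Parcel B) ∖ Parcel C splits into 2 disjoint pieces (area 93.4615, area 24).

2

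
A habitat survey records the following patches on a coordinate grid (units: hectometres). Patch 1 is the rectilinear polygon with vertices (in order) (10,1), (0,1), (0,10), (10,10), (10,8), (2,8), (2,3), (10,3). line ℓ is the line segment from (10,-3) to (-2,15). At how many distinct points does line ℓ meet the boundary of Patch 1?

The segment meets the boundary at (2.667,8), (1.333,10), (6,3), (7.333,1).

4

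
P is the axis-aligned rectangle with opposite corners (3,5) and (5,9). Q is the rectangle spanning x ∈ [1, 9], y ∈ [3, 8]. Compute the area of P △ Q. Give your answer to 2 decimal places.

|P∩Q|: x∈[3,5], y∈[5,8] → 2·3 = 6.
|P △ Q| = |P| + |Q| − 2·|P∩Q| = 8 + 40 − 12 = 36.00.

36.00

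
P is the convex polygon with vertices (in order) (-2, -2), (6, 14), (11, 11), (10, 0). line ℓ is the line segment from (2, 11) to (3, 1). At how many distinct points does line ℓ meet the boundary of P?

1

The segment meets the boundary at (2.417,6.833).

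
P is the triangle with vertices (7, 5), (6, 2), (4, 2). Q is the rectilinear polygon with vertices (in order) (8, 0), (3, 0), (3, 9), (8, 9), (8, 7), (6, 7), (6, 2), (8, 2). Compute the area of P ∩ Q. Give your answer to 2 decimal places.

2.00

The intersection is the polygon with vertices (4,2), (6,4), (6,2).
By the shoelace formula its area is 2.00.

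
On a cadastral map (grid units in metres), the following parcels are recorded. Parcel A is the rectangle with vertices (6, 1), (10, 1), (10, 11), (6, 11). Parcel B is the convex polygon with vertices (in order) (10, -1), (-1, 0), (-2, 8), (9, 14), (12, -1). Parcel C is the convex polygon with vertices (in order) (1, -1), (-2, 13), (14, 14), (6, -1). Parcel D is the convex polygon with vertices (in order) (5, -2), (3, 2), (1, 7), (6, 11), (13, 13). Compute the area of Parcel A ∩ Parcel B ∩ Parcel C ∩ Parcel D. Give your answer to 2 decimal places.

28.76

The intersection is the polygon with vertices (6,11), (9.6,11), (10,9), (10,7.375), (6.6,1), (6,1).
By the shoelace formula its area is 28.76.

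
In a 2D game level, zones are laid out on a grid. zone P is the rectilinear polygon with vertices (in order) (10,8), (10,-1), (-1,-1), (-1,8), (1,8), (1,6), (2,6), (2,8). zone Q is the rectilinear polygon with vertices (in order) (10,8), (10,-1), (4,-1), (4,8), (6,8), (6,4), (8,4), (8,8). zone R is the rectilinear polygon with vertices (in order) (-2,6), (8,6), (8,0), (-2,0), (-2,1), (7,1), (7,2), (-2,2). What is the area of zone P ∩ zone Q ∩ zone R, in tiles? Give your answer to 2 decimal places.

17.00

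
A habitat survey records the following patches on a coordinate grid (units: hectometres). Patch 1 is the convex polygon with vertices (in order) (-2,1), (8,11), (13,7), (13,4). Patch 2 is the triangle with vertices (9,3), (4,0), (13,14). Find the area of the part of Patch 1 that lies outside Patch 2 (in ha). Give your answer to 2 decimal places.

|Patch 1| = 67.5, |Patch 1∩Patch 2| = 13.7779.
|Patch 1 ∖ Patch 2| = |Patch 1| − |Patch 1∩Patch 2| = 67.5 − 13.7779 = 53.72.

53.72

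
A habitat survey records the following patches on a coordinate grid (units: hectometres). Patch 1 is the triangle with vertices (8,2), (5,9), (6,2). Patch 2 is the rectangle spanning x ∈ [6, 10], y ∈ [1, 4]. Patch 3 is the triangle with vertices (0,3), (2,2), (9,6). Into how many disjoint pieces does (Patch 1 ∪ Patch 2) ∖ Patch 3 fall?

2

(Patch 1 ∪ Patch 2) ∖ Patch 3 splits into 2 disjoint pieces (area 2.2405, area 12.893).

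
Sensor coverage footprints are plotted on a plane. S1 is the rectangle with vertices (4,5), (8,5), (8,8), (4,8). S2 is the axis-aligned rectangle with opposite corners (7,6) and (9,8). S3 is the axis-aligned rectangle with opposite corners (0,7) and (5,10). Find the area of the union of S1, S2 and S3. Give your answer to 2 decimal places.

28.00

By inclusion–exclusion:
Individual areas: |S1| = 12, |S2| = 4, |S3| = 15.
|S1∩S2|: x∈[7,8], y∈[6,8] → 1·2 = 2.
|S1∩S3|: x∈[4,5], y∈[7,8] → 1·1 = 1.
|S2∩S3| = 0 (no overlap).
|S1∩S2∩S3| = 0.
|S1 ∪ S2 ∪ S3| = 31 − 3 + 0 = 28.00.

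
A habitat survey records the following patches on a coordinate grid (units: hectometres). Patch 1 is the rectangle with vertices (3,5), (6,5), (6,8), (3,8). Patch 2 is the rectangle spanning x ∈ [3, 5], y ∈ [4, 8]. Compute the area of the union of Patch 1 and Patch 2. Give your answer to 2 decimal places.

11.00

By inclusion–exclusion:
Individual areas: |Patch 1| = 9, |Patch 2| = 8.
|Patch 1∩Patch 2|: x∈[3,5], y∈[5,8] → 2·3 = 6.
|Patch 1 ∪ Patch 2| = 17 − 6 = 11.00.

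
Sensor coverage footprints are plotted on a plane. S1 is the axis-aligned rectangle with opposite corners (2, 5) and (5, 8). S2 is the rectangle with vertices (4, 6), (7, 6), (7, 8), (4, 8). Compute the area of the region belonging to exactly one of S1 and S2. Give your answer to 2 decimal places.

11.00

|S1∩S2|: x∈[4,5], y∈[6,8] → 1·2 = 2.
|S1 △ S2| = |S1| + |S2| − 2·|S1∩S2| = 9 + 6 − 4 = 11.00.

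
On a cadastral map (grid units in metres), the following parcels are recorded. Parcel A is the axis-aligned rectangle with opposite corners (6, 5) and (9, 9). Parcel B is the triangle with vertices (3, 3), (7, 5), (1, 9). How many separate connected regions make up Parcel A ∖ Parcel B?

Parcel A ∖ Parcel B is a single connected region.

1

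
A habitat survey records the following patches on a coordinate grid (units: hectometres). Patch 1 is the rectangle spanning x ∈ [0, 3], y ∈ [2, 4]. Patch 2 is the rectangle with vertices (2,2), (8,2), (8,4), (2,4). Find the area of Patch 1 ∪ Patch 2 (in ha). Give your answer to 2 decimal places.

By inclusion–exclusion:
Individual areas: |Patch 1| = 6, |Patch 2| = 12.
|Patch 1∩Patch 2|: x∈[2,3], y∈[2,4] → 1·2 = 2.
|Patch 1 ∪ Patch 2| = 18 − 2 = 16.00.

16.00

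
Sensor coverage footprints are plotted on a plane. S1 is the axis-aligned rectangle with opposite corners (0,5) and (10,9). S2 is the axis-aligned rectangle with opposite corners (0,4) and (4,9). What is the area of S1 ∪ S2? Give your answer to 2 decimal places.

By inclusion–exclusion:
Individual areas: |S1| = 40, |S2| = 20.
|S1∩S2|: x∈[0,4], y∈[5,9] → 4·4 = 16.
|S1 ∪ S2| = 60 − 16 = 44.00.

44.00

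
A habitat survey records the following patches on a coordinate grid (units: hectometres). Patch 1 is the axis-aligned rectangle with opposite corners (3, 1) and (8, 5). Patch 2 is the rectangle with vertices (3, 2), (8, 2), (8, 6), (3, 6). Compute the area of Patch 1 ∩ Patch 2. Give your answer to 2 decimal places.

15.00

|Patch 1∩Patch 2|: x∈[3,8], y∈[2,5] → 5·3 = 15.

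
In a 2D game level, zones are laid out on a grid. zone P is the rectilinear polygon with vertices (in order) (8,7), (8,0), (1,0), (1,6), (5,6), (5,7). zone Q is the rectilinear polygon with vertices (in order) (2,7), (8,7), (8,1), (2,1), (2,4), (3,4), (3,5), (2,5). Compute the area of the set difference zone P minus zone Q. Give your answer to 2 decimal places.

|zone P| = 45, |zone P∩zone Q| = 32.
|zone P ∖ zone Q| = |zone P| − |zone P∩zone Q| = 45 − 32 = 13.00.

13.00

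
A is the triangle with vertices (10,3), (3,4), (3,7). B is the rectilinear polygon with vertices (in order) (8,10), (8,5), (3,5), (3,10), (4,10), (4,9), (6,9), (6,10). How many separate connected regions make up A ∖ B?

A ∖ B is a single connected region.

1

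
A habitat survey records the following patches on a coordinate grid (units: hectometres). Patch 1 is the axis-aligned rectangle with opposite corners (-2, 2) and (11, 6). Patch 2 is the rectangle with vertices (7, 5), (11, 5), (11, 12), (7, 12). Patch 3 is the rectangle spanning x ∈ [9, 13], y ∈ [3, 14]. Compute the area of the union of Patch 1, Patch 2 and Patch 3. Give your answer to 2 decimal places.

102.00

By inclusion–exclusion:
Individual areas: |Patch 1| = 52, |Patch 2| = 28, |Patch 3| = 44.
|Patch 1∩Patch 2|: x∈[7,11], y∈[5,6] → 4·1 = 4.
|Patch 1∩Patch 3|: x∈[9,11], y∈[3,6] → 2·3 = 6.
|Patch 2∩Patch 3|: x∈[9,11], y∈[5,12] → 2·7 = 14.
|Patch 1∩Patch 2∩Patch 3| = 2.
|Patch 1 ∪ Patch 2 ∪ Patch 3| = 124 − 24 + 2 = 102.00.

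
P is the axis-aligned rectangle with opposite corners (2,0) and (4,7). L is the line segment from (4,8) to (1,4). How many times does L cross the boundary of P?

2

The segment meets the boundary at (2,5.333), (3.25,7).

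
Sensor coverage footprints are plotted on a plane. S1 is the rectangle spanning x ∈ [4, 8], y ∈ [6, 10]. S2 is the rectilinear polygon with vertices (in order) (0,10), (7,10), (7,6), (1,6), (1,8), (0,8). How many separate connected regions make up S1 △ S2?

2

S1 △ S2 splits into 2 disjoint pieces (area 4, area 14).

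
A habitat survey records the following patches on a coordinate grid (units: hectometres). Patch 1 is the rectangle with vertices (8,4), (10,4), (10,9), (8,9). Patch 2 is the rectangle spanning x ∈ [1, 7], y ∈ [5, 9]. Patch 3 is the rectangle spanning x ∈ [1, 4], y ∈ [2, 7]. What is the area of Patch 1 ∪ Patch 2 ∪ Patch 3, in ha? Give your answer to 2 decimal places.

By inclusion–exclusion:
Individual areas: |Patch 1| = 10, |Patch 2| = 24, |Patch 3| = 15.
|Patch 1∩Patch 2| = 0 (no overlap).
|Patch 1∩Patch 3| = 0 (no overlap).
|Patch 2∩Patch 3|: x∈[1,4], y∈[5,7] → 3·2 = 6.
|Patch 1∩Patch 2∩Patch 3| = 0.
|Patch 1 ∪ Patch 2 ∪ Patch 3| = 49 − 6 + 0 = 43.00.

43.00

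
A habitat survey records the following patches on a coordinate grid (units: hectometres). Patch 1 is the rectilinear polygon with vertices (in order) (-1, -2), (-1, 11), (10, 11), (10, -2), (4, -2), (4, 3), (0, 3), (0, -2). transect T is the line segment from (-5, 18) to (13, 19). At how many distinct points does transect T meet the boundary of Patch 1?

0

The segment lies entirely outside Patch 1 and never meets its boundary.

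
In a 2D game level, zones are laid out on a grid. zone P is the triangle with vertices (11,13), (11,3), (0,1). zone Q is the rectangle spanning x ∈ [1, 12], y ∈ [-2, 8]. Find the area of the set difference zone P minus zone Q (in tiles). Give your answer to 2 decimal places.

11.91

|zone P| = 55, |zone P∩zone Q| = 43.0871.
|zone P ∖ zone Q| = |zone P| − |zone P∩zone Q| = 55 − 43.0871 = 11.91.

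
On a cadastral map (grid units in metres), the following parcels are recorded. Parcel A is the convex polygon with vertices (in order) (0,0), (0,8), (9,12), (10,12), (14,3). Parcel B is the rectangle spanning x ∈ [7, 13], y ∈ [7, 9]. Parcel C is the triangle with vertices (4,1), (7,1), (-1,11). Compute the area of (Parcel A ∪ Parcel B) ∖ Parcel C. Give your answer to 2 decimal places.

100.02

|Parcel A ∪ Parcel B| = 113.4444.
|(Parcel A ∪ Parcel B) ∩ Parcel C| = 13.4279.
|(Parcel A ∪ Parcel B) ∖ Parcel C| = 113.4444 − 13.4279 = 100.02.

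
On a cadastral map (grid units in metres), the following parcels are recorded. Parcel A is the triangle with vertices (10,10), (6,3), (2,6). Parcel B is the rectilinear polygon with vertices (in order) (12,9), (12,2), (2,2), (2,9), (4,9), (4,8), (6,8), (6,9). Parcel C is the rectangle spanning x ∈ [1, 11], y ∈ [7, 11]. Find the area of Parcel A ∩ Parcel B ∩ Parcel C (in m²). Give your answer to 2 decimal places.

5.71

The intersection is the polygon with vertices (6,8), (8,9), (9.429,9), (8.286,7), (4,7).
By the shoelace formula its area is 5.71.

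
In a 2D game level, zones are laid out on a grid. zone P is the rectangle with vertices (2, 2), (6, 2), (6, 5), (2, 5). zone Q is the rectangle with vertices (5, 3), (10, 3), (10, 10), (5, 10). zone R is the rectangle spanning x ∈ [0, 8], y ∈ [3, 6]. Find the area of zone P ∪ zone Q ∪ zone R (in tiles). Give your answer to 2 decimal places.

By inclusion–exclusion:
Individual areas: |zone P| = 12, |zone Q| = 35, |zone R| = 24.
|zone P∩zone Q|: x∈[5,6], y∈[3,5] → 1·2 = 2.
|zone P∩zone R|: x∈[2,6], y∈[3,5] → 4·2 = 8.
|zone Q∩zone R|: x∈[5,8], y∈[3,6] → 3·3 = 9.
|zone P∩zone Q∩zone R| = 2.
|zone P ∪ zone Q ∪ zone R| = 71 − 19 + 2 = 54.00.

54.00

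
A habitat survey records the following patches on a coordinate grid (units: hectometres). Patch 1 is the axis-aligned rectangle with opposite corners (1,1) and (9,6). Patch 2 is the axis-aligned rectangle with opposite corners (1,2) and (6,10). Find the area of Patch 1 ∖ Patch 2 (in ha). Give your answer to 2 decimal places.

|Patch 1∩Patch 2|: x∈[1,6], y∈[2,6] → 5·4 = 20.
|Patch 1| = 40.
|Patch 1 ∖ Patch 2| = |Patch 1| − |Patch 1∩Patch 2| = 40 − 20 = 20.00.

20.00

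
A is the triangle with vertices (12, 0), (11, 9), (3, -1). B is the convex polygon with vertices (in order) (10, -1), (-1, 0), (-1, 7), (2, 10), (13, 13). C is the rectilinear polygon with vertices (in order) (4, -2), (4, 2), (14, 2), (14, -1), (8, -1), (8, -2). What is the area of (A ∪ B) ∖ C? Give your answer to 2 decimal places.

|A ∪ B| = 145.4326.
|(A ∪ B) ∩ C| = 20.897.
|(A ∪ B) ∖ C| = 145.4326 − 20.897 = 124.54.

124.54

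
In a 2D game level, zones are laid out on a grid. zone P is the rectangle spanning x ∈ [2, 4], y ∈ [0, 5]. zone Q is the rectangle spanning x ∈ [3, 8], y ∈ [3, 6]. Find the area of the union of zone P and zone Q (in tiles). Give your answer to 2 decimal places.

23.00

By inclusion–exclusion:
Individual areas: |zone P| = 10, |zone Q| = 15.
|zone P∩zone Q|: x∈[3,4], y∈[3,5] → 1·2 = 2.
|zone P ∪ zone Q| = 25 − 2 = 23.00.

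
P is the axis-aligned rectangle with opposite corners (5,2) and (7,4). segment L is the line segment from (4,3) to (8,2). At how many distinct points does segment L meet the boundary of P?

2

The segment meets the boundary at (7,2.25), (5,2.75).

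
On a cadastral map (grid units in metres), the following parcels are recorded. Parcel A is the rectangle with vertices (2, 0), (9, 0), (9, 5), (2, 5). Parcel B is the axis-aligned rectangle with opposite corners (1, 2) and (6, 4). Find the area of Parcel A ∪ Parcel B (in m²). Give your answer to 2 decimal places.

By inclusion–exclusion:
Individual areas: |Parcel A| = 35, |Parcel B| = 10.
|Parcel A∩Parcel B|: x∈[2,6], y∈[2,4] → 4·2 = 8.
|Parcel A ∪ Parcel B| = 45 − 8 = 37.00.

37.00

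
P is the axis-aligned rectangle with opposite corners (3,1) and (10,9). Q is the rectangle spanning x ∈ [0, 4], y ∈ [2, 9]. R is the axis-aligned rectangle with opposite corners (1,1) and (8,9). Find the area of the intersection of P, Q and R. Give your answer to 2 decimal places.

The intersection is the polygon with vertices (4,2), (3,2), (3,9), (4,9).
By the shoelace formula its area is 7.00.

7.00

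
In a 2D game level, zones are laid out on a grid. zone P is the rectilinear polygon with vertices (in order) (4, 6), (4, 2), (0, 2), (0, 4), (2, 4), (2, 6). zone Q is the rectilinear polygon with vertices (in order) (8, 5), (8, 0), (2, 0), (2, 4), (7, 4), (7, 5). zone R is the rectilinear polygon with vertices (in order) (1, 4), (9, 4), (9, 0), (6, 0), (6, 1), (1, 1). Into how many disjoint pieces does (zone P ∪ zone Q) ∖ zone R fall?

4

(zone P ∪ zone Q) ∖ zone R splits into 4 disjoint pieces (area 1, area 4, area 2, area 4).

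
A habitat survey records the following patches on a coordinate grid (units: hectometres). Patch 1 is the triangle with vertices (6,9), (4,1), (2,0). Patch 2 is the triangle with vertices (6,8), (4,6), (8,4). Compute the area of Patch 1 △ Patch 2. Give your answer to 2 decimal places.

11.20

|Patch 1| = 7, |Patch 2| = 6, |Patch 1∩Patch 2| = 0.898.
|Patch 1 △ Patch 2| = |Patch 1| + |Patch 2| − 2·|Patch 1∩Patch 2| = 7 + 6 − 1.796 = 11.20.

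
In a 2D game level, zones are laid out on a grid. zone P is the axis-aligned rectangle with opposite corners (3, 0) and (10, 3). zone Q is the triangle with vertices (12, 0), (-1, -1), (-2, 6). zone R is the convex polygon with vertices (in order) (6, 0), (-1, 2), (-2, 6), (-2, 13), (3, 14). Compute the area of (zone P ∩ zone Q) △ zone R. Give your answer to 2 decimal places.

|zone P ∩ zone Q| = 15.6429.
|(zone P ∩ zone Q) ∩ zone R| = 6.7199.
|(zone P ∩ zone Q) △ zone R| = 15.6429 + 77.5 − 13.4398 = 79.70.

79.70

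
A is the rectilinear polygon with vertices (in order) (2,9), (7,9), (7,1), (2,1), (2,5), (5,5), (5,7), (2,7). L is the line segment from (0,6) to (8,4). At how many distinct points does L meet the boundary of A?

2

The segment meets the boundary at (7,4.25), (4,5).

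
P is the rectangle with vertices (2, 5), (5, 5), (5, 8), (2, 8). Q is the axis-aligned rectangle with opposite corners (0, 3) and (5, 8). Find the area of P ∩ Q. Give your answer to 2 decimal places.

|P∩Q|: x∈[2,5], y∈[5,8] → 3·3 = 9.

9.00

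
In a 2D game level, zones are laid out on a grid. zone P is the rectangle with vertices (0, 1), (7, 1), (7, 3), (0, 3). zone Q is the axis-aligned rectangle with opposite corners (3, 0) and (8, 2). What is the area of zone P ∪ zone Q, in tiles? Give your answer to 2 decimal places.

20.00

By inclusion–exclusion:
Individual areas: |zone P| = 14, |zone Q| = 10.
|zone P∩zone Q|: x∈[3,7], y∈[1,2] → 4·1 = 4.
|zone P ∪ zone Q| = 24 − 4 = 20.00.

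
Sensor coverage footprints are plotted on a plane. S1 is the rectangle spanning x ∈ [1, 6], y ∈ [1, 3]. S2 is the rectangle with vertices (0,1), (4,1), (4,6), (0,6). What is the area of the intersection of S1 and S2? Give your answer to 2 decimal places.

6.00

|S1∩S2|: x∈[1,4], y∈[1,3] → 3·2 = 6.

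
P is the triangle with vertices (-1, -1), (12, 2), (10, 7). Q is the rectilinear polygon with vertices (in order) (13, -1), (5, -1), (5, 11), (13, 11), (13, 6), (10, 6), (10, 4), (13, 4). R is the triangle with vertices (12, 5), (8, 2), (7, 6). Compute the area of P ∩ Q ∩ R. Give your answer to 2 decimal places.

7.16

The intersection is the polygon with vertices (8.274,5.745), (10,5.4), (10,4), (10.667,4), (8,2), (7.25,5).
By the shoelace formula its area is 7.16.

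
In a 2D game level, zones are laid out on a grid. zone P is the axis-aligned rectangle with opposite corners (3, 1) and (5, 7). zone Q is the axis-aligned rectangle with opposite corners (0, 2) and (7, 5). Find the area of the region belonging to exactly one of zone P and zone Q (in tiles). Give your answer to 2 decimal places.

21.00

|zone P∩zone Q|: x∈[3,5], y∈[2,5] → 2·3 = 6.
|zone P △ zone Q| = |zone P| + |zone Q| − 2·|zone P∩zone Q| = 12 + 21 − 12 = 21.00.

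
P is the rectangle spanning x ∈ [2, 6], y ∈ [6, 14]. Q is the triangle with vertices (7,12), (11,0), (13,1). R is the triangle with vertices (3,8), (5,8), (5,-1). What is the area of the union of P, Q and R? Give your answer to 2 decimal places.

51.44

By inclusion–exclusion:
Individual areas: |P| = 32, |Q| = 14, |R| = 9.
|P∩Q| = 0.
|P∩R| = 3.5556.
|Q∩R| = 0.
|P∩Q∩R| = 0.
|P ∪ Q ∪ R| = 55 − 3.5556 + 0 = 51.44.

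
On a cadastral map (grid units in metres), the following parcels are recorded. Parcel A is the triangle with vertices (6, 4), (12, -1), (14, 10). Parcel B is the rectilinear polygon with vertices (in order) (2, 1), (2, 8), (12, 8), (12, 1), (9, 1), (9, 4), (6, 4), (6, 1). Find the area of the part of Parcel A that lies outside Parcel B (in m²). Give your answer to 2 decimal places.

|Parcel A| = 38, |Parcel A∩Parcel B| = 22.1833.
|Parcel A ∖ Parcel B| = |Parcel A| − |Parcel A∩Parcel B| = 38 − 22.1833 = 15.82.

15.82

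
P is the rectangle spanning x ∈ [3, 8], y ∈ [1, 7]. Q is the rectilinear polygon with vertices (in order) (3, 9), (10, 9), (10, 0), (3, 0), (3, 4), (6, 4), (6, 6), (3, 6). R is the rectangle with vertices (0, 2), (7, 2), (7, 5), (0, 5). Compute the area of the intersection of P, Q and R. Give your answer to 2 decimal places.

The intersection is the polygon with vertices (3,4), (6,4), (6,5), (7,5), (7,2), (3,2).
By the shoelace formula its area is 9.00.

9.00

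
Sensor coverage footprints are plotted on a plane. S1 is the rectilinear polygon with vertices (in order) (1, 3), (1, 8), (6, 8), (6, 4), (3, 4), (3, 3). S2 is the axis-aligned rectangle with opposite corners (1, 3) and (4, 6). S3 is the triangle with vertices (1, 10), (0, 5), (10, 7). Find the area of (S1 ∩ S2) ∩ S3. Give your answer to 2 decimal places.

The region (S1 ∩ S2) ∩ S3 is the polygon with vertices (4,6), (4,5.8), (1,5.2), (1,6).
By the shoelace formula its area is 1.50.

1.50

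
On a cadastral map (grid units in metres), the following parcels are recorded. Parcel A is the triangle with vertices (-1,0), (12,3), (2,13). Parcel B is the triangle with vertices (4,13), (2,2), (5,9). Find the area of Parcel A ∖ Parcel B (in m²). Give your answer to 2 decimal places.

|Parcel A| = 80, |Parcel A∩Parcel B| = 8.5256.
|Parcel A ∖ Parcel B| = |Parcel A| − |Parcel A∩Parcel B| = 80 − 8.5256 = 71.47.

71.47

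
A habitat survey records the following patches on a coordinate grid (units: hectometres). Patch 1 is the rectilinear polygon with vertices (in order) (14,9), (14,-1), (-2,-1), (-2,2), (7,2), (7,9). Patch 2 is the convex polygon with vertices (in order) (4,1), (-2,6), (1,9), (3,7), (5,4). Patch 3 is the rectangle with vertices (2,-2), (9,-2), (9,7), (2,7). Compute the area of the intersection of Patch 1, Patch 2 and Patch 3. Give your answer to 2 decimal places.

The intersection is the polygon with vertices (4,1), (2.8,2), (4.333,2).
By the shoelace formula its area is 0.77.

0.77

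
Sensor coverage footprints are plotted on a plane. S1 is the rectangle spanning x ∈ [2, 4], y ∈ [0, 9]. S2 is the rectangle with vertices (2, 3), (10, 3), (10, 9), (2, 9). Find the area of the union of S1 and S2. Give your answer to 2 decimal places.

By inclusion–exclusion:
Individual areas: |S1| = 18, |S2| = 48.
|S1∩S2|: x∈[2,4], y∈[3,9] → 2·6 = 12.
|S1 ∪ S2| = 66 − 12 = 54.00.

54.00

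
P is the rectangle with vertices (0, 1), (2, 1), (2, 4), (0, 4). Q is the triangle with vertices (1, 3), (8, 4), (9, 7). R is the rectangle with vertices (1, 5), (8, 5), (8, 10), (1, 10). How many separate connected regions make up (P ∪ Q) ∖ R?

(P ∪ Q) ∖ R is a single connected region.

1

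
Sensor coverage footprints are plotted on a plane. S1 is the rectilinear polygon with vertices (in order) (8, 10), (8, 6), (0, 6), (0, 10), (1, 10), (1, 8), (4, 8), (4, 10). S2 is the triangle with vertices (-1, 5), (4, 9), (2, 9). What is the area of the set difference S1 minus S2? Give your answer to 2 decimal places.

|S1| = 26, |S1∩S2| = 1.9583.
|S1 ∖ S2| = |S1| − |S1∩S2| = 26 − 1.9583 = 24.04.

24.04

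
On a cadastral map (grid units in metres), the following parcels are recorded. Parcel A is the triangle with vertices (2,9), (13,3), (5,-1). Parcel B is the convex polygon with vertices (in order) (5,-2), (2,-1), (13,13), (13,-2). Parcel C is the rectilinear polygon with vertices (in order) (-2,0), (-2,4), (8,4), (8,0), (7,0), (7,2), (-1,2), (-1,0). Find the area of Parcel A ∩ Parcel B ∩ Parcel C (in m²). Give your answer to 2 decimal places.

7.46

The intersection is the polygon with vertices (7,0), (7,2), (4.357,2), (5.929,4), (8,4), (8,0.5).
By the shoelace formula its area is 7.46.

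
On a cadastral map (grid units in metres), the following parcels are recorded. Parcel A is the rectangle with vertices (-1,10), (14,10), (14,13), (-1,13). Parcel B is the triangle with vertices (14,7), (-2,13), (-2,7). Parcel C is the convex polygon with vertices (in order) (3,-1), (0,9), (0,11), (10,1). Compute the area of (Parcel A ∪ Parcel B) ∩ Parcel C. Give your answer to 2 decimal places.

The region (Parcel A ∪ Parcel B) ∩ Parcel C is the polygon with vertices (0.6,7), (0,9), (0,11), (4,7).
By the shoelace formula its area is 7.40.

7.40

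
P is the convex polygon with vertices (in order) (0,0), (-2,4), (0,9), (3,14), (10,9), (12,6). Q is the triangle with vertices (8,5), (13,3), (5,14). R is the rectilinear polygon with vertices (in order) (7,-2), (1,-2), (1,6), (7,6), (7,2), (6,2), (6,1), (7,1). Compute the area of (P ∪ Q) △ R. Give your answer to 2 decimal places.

106.64

|P ∪ Q| = 107.6369.
|(P ∪ Q) ∩ R| = 24.
|(P ∪ Q) △ R| = 107.6369 + 47 − 48 = 106.64.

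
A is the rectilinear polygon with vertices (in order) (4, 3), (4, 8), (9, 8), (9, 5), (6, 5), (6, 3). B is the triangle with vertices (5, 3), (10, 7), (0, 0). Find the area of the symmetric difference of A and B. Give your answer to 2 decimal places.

19.63

|A| = 19, |B| = 2.5, |A∩B| = 0.9357.
|A △ B| = |A| + |B| − 2·|A∩B| = 19 + 2.5 − 1.8714 = 19.63.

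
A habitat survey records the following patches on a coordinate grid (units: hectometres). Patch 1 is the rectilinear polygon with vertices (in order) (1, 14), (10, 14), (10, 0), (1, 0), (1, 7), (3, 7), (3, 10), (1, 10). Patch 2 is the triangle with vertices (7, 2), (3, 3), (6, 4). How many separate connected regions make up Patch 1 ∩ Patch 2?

Patch 1 ∩ Patch 2 is a single connected region.

1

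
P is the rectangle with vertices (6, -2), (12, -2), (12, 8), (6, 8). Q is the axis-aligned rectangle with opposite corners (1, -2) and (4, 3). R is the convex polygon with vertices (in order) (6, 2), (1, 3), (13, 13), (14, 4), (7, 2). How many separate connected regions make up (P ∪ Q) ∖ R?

3

(P ∪ Q) ∖ R splits into 3 disjoint pieces (area 27.5714, area 0.4167, area 14.1).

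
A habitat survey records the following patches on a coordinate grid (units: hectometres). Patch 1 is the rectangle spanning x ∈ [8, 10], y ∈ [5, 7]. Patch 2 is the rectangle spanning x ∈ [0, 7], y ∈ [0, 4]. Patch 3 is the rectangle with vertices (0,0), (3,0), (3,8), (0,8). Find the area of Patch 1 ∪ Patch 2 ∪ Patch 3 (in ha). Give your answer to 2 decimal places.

44.00

By inclusion–exclusion:
Individual areas: |Patch 1| = 4, |Patch 2| = 28, |Patch 3| = 24.
|Patch 1∩Patch 2| = 0 (no overlap).
|Patch 1∩Patch 3| = 0 (no overlap).
|Patch 2∩Patch 3|: x∈[0,3], y∈[0,4] → 3·4 = 12.
|Patch 1∩Patch 2∩Patch 3| = 0.
|Patch 1 ∪ Patch 2 ∪ Patch 3| = 56 − 12 + 0 = 44.00.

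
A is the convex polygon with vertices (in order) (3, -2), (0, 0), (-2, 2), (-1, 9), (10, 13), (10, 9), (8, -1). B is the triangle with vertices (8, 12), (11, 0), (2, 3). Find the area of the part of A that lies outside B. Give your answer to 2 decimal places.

|A| = 127, |A∩B| = 42.0139.
|A ∖ B| = |A| − |A∩B| = 127 − 42.0139 = 84.99.

84.99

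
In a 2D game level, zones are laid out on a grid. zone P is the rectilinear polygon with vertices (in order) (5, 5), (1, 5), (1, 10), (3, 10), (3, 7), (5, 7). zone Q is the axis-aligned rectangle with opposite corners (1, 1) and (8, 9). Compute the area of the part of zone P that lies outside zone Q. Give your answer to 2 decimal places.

|zone P| = 14, |zone P∩zone Q| = 12.
|zone P ∖ zone Q| = |zone P| − |zone P∩zone Q| = 14 − 12 = 2.00.

2.00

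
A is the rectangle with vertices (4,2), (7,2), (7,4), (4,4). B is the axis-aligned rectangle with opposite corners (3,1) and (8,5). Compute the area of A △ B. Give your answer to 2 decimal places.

14.00

|A∩B|: x∈[4,7], y∈[2,4] → 3·2 = 6.
|A △ B| = |A| + |B| − 2·|A∩B| = 6 + 20 − 12 = 14.00.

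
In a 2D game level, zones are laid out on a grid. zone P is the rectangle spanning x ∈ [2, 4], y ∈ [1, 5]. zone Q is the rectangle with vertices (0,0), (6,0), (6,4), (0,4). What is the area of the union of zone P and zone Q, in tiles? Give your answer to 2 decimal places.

26.00

By inclusion–exclusion:
Individual areas: |zone P| = 8, |zone Q| = 24.
|zone P∩zone Q|: x∈[2,4], y∈[1,4] → 2·3 = 6.
|zone P ∪ zone Q| = 32 − 6 = 26.00.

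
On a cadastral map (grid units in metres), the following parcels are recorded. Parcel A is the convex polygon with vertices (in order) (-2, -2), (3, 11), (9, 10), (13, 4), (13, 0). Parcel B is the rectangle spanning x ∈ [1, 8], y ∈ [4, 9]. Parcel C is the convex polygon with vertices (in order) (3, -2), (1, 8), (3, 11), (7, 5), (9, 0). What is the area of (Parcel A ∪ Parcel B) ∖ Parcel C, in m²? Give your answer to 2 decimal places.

76.19

|Parcel A ∪ Parcel B| = 130.4692.
|(Parcel A ∪ Parcel B) ∩ Parcel C| = 54.2815.
|(Parcel A ∪ Parcel B) ∖ Parcel C| = 130.4692 − 54.2815 = 76.19.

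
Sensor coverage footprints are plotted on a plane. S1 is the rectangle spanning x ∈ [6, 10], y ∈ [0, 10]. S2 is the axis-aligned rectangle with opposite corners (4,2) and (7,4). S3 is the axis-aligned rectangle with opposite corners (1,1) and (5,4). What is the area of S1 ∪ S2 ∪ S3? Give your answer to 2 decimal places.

By inclusion–exclusion:
Individual areas: |S1| = 40, |S2| = 6, |S3| = 12.
|S1∩S2|: x∈[6,7], y∈[2,4] → 1·2 = 2.
|S1∩S3| = 0 (no overlap).
|S2∩S3|: x∈[4,5], y∈[2,4] → 1·2 = 2.
|S1∩S2∩S3| = 0.
|S1 ∪ S2 ∪ S3| = 58 − 4 + 0 = 54.00.

54.00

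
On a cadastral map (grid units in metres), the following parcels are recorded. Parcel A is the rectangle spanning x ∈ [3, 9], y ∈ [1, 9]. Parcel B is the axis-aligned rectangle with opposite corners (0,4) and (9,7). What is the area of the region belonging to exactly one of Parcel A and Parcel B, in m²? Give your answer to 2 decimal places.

|Parcel A∩Parcel B|: x∈[3,9], y∈[4,7] → 6·3 = 18.
|Parcel A △ Parcel B| = |Parcel A| + |Parcel B| − 2·|Parcel A∩Parcel B| = 48 + 27 − 36 = 39.00.

39.00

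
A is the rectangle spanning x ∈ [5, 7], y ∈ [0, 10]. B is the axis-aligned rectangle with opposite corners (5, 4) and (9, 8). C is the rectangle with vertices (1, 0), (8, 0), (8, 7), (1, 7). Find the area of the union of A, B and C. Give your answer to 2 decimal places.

By inclusion–exclusion:
Individual areas: |A| = 20, |B| = 16, |C| = 49.
|A∩B|: x∈[5,7], y∈[4,8] → 2·4 = 8.
|A∩C|: x∈[5,7], y∈[0,7] → 2·7 = 14.
|B∩C|: x∈[5,8], y∈[4,7] → 3·3 = 9.
|A∩B∩C| = 6.
|A ∪ B ∪ C| = 85 − 31 + 6 = 60.00.

60.00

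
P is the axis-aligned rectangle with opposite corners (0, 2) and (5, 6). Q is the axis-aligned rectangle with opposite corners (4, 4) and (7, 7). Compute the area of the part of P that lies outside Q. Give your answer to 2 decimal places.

|P∩Q|: x∈[4,5], y∈[4,6] → 1·2 = 2.
|P| = 20.
|P ∖ Q| = |P| − |P∩Q| = 20 − 2 = 18.00.

18.00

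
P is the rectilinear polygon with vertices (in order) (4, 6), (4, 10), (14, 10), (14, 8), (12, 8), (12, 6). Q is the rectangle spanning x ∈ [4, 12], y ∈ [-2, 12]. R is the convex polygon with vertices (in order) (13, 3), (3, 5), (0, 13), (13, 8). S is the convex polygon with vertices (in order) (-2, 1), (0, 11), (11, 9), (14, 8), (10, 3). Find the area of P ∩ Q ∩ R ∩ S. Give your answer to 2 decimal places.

27.70

The intersection is the polygon with vertices (12,8.385), (12,8), (12,6), (4,6), (4,10), (5.5,10), (9.862,9.207).
By the shoelace formula its area is 27.70.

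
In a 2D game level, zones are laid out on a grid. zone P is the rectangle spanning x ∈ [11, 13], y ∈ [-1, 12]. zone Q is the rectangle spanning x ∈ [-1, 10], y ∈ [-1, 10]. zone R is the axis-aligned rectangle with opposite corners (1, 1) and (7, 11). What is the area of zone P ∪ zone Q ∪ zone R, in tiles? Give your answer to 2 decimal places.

By inclusion–exclusion:
Individual areas: |zone P| = 26, |zone Q| = 121, |zone R| = 60.
|zone P∩zone Q| = 0 (no overlap).
|zone P∩zone R| = 0 (no overlap).
|zone Q∩zone R|: x∈[1,7], y∈[1,10] → 6·9 = 54.
|zone P∩zone Q∩zone R| = 0.
|zone P ∪ zone Q ∪ zone R| = 207 − 54 + 0 = 153.00.

153.00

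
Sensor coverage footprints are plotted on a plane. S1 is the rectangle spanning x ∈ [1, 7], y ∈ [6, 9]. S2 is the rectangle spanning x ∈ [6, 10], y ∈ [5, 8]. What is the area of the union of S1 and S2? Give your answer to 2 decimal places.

By inclusion–exclusion:
Individual areas: |S1| = 18, |S2| = 12.
|S1∩S2|: x∈[6,7], y∈[6,8] → 1·2 = 2.
|S1 ∪ S2| = 30 − 2 = 28.00.

28.00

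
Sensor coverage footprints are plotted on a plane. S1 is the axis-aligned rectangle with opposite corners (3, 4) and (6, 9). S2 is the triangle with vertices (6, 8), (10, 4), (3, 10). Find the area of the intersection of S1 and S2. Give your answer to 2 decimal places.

The intersection is the polygon with vertices (6,7.429), (4.167,9), (4.5,9), (6,8).
By the shoelace formula its area is 0.69.

0.69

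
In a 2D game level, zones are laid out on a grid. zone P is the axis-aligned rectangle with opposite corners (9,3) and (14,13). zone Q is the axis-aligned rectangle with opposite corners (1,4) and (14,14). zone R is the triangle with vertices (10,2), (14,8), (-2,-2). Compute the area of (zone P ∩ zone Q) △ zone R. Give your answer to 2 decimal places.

|zone P ∩ zone Q| = 45.
|(zone P ∩ zone Q) ∩ zone R| = 6.8542.
|(zone P ∩ zone Q) △ zone R| = 45 + 28 − 13.7083 = 59.29.

59.29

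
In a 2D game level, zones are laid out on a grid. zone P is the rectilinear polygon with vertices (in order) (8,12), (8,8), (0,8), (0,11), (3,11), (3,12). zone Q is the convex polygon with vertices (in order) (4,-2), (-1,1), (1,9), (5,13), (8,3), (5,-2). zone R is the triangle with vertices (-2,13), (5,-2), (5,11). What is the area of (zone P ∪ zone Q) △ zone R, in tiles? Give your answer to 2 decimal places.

|zone P ∪ zone Q| = 94.775.
|(zone P ∪ zone Q) ∩ zone R| = 38.6646.
|(zone P ∪ zone Q) △ zone R| = 94.775 + 45.5 − 77.3292 = 62.95.

62.95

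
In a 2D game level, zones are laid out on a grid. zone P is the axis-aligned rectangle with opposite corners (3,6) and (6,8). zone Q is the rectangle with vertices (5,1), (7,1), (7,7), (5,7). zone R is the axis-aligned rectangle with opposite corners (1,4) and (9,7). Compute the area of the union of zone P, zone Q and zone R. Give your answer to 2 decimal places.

By inclusion–exclusion:
Individual areas: |zone P| = 6, |zone Q| = 12, |zone R| = 24.
|zone P∩zone Q|: x∈[5,6], y∈[6,7] → 1·1 = 1.
|zone P∩zone R|: x∈[3,6], y∈[6,7] → 3·1 = 3.
|zone Q∩zone R|: x∈[5,7], y∈[4,7] → 2·3 = 6.
|zone P∩zone Q∩zone R| = 1.
|zone P ∪ zone Q ∪ zone R| = 42 − 10 + 1 = 33.00.

33.00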